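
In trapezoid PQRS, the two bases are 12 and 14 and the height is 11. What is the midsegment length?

midsegment = (12 + 14) / 2 = 26 / 2 = 13

13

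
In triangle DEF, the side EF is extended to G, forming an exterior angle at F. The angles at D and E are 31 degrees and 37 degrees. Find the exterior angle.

Exterior angle = 31 + 37 = 68 degrees (exterior angle theorem).

68 degrees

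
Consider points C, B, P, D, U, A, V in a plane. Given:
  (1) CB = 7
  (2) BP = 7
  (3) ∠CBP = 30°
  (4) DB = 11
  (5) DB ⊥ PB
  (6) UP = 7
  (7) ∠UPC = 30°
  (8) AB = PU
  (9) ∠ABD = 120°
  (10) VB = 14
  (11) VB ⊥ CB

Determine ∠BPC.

Step 1: By the law of cosines on triangle PBC: PC² = 7² + 7² − 2·7·7·cos(30°) = 13.13, so PC ≈ 3.62.
Step 2: By the inverse law of cosines on triangle BPC: cos(∠BPC) = (7² + 3.62² − 7²) / (2·7·3.62) = 13.13/50.73 = 0.2588, so ∠BPC = 75°.

Therefore, the measure of angle ∠BPC = 75°.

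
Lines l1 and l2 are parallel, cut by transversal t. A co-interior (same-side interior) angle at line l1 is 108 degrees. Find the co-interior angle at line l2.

Co-interior angles sum to 180: 180 - 108 = 72 degrees.

72 degrees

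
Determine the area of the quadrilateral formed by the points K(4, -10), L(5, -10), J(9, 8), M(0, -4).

Shoelace: sum of cross terms = 120, Area = (1/2)|120| = 60

60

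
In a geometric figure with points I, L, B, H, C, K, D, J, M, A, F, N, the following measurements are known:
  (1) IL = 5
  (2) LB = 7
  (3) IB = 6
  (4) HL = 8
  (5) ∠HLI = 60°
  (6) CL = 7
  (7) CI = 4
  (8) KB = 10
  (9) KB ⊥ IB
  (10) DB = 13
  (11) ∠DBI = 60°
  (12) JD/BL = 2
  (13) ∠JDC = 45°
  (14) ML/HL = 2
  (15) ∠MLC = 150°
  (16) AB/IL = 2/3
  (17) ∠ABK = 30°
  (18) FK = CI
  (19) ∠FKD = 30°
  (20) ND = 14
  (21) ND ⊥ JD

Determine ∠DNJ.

From the given relations: JD = 2·BL = 2·7 = 14.
Step 1: By the law of cosines on triangle NDJ: NJ² = 14² + 14² − 2·14·14·cos(90°) = 392, so NJ = 14·√2.
Step 2: By the inverse law of cosines on triangle DNJ: cos(∠DNJ) = (14² + (14·√2)² − 14²) / (2·14·14·√2) = 392/554.37 = 0.7071, so ∠DNJ = 45°.

Therefore, the measure of angle ∠DNJ = 45°.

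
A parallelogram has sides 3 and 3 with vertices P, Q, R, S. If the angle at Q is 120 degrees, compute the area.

Area = a * b * sin(theta)
Area = 3 * 3 * sin(120 degrees)
Area = 9 * sqrt(3)/2
Area = 9*sqrt(3)/2

9*sqrt(3)/2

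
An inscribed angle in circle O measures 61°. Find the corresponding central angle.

Central angle = 2 × 61° = 122° (inscribed angle theorem).

122°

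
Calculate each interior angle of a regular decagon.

Each interior angle of a regular n-gon is (n - 2) * 180 / n.
For n = 10: (10 - 2) * 180 / 10 = 1440/10 = 144 degrees.

144 degrees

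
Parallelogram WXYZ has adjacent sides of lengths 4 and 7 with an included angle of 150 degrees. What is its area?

Area = 4 * 7 * sin(150°) = 28 * 1/2 = 14

14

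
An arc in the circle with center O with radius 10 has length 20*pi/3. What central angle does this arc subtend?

Arc length L = 2πr × θ/360, so θ = 360L / (2πr).
θ = 360 × 20*pi/3 / (2π × 10)
θ = 120°
θ = 120°

120°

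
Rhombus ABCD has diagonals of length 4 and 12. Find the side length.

Half-diagonals are 2 and 6. side = sqrt(2^2 + 6^2) = sqrt(40) = 2*sqrt(10)

2*sqrt(10)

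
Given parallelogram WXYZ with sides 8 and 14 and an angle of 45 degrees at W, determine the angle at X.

Opposite sides of a parallelogram are parallel, so consecutive angles form co-interior angles on a transversal.
Co-interior angles sum to 180°, giving angle X = 180 - 45 = 135 degrees.

135 degrees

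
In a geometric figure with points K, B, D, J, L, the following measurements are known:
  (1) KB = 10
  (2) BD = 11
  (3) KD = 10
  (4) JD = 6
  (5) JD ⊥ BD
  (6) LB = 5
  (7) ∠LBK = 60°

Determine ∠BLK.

Step 1: By the law of cosines on triangle LBK: LK² = 5² + 10² − 2·5·10·cos(60°) = 75, so LK = 5·√3.
Step 2: By the inverse law of cosines on triangle BLK: cos(∠BLK) = (5² + (5·√3)² − 10²) / (2·5·5·√3) = 0/86.6 = 0, so ∠BLK = 90°.

Therefore, the measure of angle ∠BLK = 90°.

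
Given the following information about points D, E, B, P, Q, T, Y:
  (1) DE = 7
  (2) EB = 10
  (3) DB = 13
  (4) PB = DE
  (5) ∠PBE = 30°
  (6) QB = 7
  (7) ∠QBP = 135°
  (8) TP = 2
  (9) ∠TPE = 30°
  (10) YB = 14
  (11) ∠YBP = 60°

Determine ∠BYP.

From the given relations: PB = DE = 7.
Step 1: By the law of cosines on triangle YBP: YP² = 14² + 7² − 2·14·7·cos(60°) = 147, so YP = 7·√3.
Step 2: By the inverse law of cosines on triangle BYP: cos(∠BYP) = (14² + (7·√3)² − 7²) / (2·14·7·√3) = 294/339.48 = 0.866, so ∠BYP = 30°.

Therefore, the measure of angle ∠BYP = 30°.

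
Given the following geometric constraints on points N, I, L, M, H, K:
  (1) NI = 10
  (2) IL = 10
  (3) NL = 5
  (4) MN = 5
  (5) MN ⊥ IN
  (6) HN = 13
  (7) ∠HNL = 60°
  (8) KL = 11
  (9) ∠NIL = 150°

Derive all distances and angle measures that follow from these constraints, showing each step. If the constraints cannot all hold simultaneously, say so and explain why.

These constraints are not satisfiable: (1), (2) and (3) fix all three sides of triangle NIL, so by the law of cosines cos(∠NIL) = (10² + 10² − 5²) / (2·10·10) = 0.8750, i.e. ∠NIL ≈ 28.96°, which contradicts (9) ∠NIL = 150°. No planar figure meets all of them, so nothing further can be derived.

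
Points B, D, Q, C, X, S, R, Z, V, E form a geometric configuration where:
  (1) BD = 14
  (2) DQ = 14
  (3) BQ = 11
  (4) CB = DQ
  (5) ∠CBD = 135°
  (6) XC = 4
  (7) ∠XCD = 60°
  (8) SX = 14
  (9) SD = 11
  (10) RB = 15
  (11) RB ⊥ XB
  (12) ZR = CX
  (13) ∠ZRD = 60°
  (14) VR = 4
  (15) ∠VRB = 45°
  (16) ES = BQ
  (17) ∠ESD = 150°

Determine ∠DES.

From the given relations: ES = BQ = 11.
Step 1: By the law of cosines on triangle ESD: ED² = 11² + 11² − 2·11·11·cos(150°) = 451.58, so ED ≈ 21.25.
Step 2: By the inverse law of cosines on triangle DES: cos(∠DES) = (21.25² + 11² − 11²) / (2·21.25·11) = 451.58/467.51 = 0.9659, so ∠DES = 15°.

Therefore, the measure of angle ∠DES = 15°.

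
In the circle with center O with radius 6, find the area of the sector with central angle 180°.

Sector area = π(6²)(1/2) = 18*pi

18*pi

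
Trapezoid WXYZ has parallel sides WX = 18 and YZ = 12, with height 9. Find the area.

Area of a trapezoid = (base1 + base2) * height / 2
Area = (18 + 12) * 9 / 2
Area = 30 * 9 / 2
Area = 270 / 2
Area = 135

135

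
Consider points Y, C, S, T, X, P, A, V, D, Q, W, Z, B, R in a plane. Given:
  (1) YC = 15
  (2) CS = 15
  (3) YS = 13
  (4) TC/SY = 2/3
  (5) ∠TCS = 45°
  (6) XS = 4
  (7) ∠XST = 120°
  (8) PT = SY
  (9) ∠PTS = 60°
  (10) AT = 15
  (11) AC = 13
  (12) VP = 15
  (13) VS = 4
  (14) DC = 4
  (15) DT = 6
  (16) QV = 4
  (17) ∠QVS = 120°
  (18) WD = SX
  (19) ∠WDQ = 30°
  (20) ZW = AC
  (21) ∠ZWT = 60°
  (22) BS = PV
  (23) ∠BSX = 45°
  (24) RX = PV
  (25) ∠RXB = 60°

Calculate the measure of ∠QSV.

Step 1: By the law of cosines on triangle SVQ: SQ² = 4² + 4² − 2·4·4·cos(120°) = 48, so SQ = 4·√3.
Step 2: By the inverse law of cosines on triangle QSV: cos(∠QSV) = ((4·√3)² + 4² − 4²) / (2·4·√3·4) = 48/55.43 = 0.866, so ∠QSV = 30°.

Therefore, the measure of angle ∠QSV = 30°.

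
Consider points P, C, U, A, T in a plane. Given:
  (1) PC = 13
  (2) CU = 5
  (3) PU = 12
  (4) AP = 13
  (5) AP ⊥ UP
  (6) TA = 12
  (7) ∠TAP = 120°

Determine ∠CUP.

Step 1: By the inverse law of cosines on triangle CUP: cos(∠CUP) = (5² + 12² − 13²) / (2·5·12) = 0/120 = 0, so ∠CUP = 90°.

Therefore, the measure of angle ∠CUP = 90°.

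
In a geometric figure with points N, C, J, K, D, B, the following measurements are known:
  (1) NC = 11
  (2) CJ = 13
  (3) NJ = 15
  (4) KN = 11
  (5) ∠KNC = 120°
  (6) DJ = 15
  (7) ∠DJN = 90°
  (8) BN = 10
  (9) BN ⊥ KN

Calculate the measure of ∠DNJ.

Step 1: By the law of cosines on triangle NJD: ND² = 15² + 15² − 2·15·15·cos(90°) = 450, so ND = 15·√2.
Step 2: By the inverse law of cosines on triangle DNJ: cos(∠DNJ) = ((15·√2)² + 15² − 15²) / (2·15·√2·15) = 450/636.4 = 0.7071, so ∠DNJ = 45°.

Therefore, the measure of angle ∠DNJ = 45°.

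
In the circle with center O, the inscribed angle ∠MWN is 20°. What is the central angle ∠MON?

By the inscribed angle theorem, the central angle is twice the inscribed angle.
Central angle = 2 × 20° = 40°

40°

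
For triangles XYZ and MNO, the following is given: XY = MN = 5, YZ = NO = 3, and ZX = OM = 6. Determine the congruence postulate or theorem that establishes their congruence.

The given information matches SSS: All three pairs of corresponding sides are equal (Side-Side-Side).

SSS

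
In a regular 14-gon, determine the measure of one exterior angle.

Each exterior angle of a regular n-gon is 360 / n.
For n = 14: 360 / 14 = 180/7 degrees.

180/7 degrees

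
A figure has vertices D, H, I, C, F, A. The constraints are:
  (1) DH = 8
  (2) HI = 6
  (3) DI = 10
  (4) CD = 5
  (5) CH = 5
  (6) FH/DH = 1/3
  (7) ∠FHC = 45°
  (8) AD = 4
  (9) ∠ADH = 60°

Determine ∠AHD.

Step 1: By the law of cosines on triangle HDA: HA² = 8² + 4² − 2·8·4·cos(60°) = 48, so HA = 4·√3.
Step 2: By the inverse law of cosines on triangle AHD: cos(∠AHD) = ((4·√3)² + 8² − 4²) / (2·4·√3·8) = 96/110.85 = 0.866, so ∠AHD = 30°.

Therefore, the measure of angle ∠AHD = 30°.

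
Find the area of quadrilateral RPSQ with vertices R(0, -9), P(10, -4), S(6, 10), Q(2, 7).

Using the Shoelace formula for a quadrilateral (vertices in order):
Area = (1/2)|sum of (x_i * y_(i+1) - x_(i+1) * y_i)|
Terms: (0*-4 - 10*-9) = 90, (10*10 - 6*-4) = 124, (6*7 - 2*10) = 22, (2*-9 - 0*7) = -18
Sum = 218
Area = (1/2)(218) = 109

109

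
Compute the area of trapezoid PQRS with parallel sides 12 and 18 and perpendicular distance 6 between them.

Area = (12 + 18) * 6 / 2 = 180 / 2 = 90

90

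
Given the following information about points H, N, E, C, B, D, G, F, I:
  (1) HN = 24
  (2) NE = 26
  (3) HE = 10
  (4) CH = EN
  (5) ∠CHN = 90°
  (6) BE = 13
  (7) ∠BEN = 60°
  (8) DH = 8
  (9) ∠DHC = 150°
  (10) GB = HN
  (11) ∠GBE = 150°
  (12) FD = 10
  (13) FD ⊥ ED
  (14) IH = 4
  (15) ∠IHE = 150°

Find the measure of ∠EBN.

Step 1: By the law of cosines on triangle BEN: BN² = 13² + 26² − 2·13·26·cos(60°) = 507, so BN = 13·√3.
Step 2: By the inverse law of cosines on triangle EBN: cos(∠EBN) = (13² + (13·√3)² − 26²) / (2·13·13·√3) = 0/585.43 = 0, so ∠EBN = 90°.

Therefore, the measure of angle ∠EBN = 90°.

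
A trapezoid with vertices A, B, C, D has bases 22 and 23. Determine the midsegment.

The midsegment of a trapezoid = (base1 + base2) / 2
midsegment = (22 + 23) / 2
midsegment = 45 / 2
midsegment = 45/2

45/2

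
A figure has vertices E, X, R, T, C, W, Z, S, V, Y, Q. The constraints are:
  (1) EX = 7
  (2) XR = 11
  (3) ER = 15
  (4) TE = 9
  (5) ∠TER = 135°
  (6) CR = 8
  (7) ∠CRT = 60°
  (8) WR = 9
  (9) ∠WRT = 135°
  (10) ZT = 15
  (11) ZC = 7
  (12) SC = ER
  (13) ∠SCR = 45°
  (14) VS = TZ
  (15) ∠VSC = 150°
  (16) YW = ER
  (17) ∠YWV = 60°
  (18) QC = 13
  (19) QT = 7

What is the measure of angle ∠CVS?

From the given relations: VS = TZ = 15; SC = ER = 15.
Step 1: By the law of cosines on triangle VSC: VC² = 15² + 15² − 2·15·15·cos(150°) = 839.71, so VC ≈ 28.98.
Step 2: By the inverse law of cosines on triangle CVS: cos(∠CVS) = (28.98² + 15² − 15²) / (2·28.98·15) = 839.71/869.33 = 0.9659, so ∠CVS = 15°.

Therefore, the measure of angle ∠CVS = 15°.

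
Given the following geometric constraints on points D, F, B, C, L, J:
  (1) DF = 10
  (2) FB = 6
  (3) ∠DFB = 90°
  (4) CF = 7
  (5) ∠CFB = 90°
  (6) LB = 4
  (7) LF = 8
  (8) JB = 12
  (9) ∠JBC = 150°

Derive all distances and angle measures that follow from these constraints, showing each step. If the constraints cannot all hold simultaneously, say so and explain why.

The constraints are consistent.

Step 1: From DF = 10, FB = 6, and ∠DFB = 90°, by the law of cosines:
  DB² = DF² + FB² - 2·DF·FB·cos(90°) = 100 + 36 - 0 = 136
  DB = 2·√34

Step 2: From BF = 6, FC = 7, and ∠BFC = 90°, by the law of cosines:
  BC² = BF² + FC² - 2·BF·FC·cos(90°) = 36 + 49 - 0 = 85
  BC = √85

Step 3: From FB = 6, FL = 8, BL = 4, by the inverse law of cosines:
  cos(∠BFL) = (FB² + FL² - BL²) / (2·FB·FL)
  ∠BFL = 28.96°

Step 4: From BF = 6, BL = 4, FL = 8, by the inverse law of cosines:
  cos(∠FBL) = (BF² + BL² - FL²) / (2·BF·BL)
  ∠FBL = 104.48°

Step 5: From LB = 4, LF = 8, BF = 6, by the inverse law of cosines:
  cos(∠BLF) = (LB² + LF² - BF²) / (2·LB·LF)
  ∠BLF = 46.57°

Step 6: From CB = √85, BJ = 12, and ∠CBJ = 150°, by the law of cosines:
  CJ² = CB² + BJ² - 2·CB·BJ·cos(150°) = 85 + 144 + 191.6 = 420.6
  CJ ≈ 20.51

Step 7: From DB = 2·√34, DF = 10, BF = 6, by the inverse law of cosines:
  cos(∠BDF) = (DB² + DF² - BF²) / (2·DB·DF)
  ∠BDF = 30.96°

Step 8: From BC = √85, BF = 6, CF = 7, by the inverse law of cosines:
  cos(∠CBF) = (BC² + BF² - CF²) / (2·BC·BF)
  ∠CBF = 49.4°

Step 9: From BD = 2·√34, BF = 6, DF = 10, by the inverse law of cosines:
  cos(∠DBF) = (BD² + BF² - DF²) / (2·BD·BF)
  ∠DBF = 59.04°

Step 10: From CB = √85, CF = 7, BF = 6, by the inverse law of cosines:
  cos(∠BCF) = (CB² + CF² - BF²) / (2·CB·CF)
  ∠BCF = 40.6°

Step 11: From CB = √85, CJ = 20.51, BJ = 12, by the inverse law of cosines:
  cos(∠BCJ) = (CB² + CJ² - BJ²) / (2·CB·CJ)
  ∠BCJ = 17.01°

Step 12: From JB = 12, JC = 20.51, BC = √85, by the inverse law of cosines:
  cos(∠BJC) = (JB² + JC² - BC²) / (2·JB·JC)
  ∠BJC = 12.99°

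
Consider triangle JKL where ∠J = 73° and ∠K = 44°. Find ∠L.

Let angle L = x. Then 73 + 44 + x = 180.
x = 180 - 117 = 63 degrees.

63 degrees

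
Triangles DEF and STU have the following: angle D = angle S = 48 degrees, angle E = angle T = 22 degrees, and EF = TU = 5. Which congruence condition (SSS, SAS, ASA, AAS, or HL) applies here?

The given information provides:
angle D = angle S = 48 degrees, angle E = angle T = 22 degrees, and EF = TU = 5
This matches the AAS congruence theorem.
Two pairs of corresponding angles and a non-included side are equal (Angle-Angle-Side).

AAS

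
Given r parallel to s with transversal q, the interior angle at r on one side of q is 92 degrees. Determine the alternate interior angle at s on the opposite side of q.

Alternate interior angles are equal: 92 degrees.

92 degrees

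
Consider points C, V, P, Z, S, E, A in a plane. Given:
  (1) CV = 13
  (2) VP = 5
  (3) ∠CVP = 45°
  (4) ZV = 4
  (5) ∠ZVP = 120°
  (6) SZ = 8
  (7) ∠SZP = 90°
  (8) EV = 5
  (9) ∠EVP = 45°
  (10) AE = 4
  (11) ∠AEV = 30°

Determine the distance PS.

Step 1: By the law of cosines on triangle ZVP: ZP² = 4² + 5² − 2·4·5·cos(120°) = 61, so ZP = √61.
Step 2: By the law of cosines on triangle PZS: PS² = √61² + 8² − 2·√61·8·cos(90°) = 125, so PS = 5·√5.

Therefore, the length of PS = 5·√5.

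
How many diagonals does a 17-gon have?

Total line segments between 17 vertices = C(17,2) = 136.
Subtract the 17 sides: 136 - 17 = 119 diagonals.

119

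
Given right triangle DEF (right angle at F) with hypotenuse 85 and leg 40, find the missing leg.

Rearranging the Pythagorean theorem to solve for the unknown leg:
leg^2 = hypotenuse^2 - known_leg^2 = 7225 - 1600 = 5625
leg = sqrt(5625) = 75.

75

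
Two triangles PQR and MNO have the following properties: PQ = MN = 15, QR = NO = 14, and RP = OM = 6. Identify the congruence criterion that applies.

The given information matches SSS: All three pairs of corresponding sides are equal (Side-Side-Side).

SSS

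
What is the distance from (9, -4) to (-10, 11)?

d = sqrt((-10 - 9)^2 + (11 - -4)^2)
d = sqrt(-19^2 + 15^2)
d = sqrt(361 + 225)
d = sqrt(586)

sqrt(586)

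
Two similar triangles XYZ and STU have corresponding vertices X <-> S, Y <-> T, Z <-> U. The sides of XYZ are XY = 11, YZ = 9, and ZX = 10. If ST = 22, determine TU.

k = 22/11 = 2. TU = 2 * 9 = 18.

18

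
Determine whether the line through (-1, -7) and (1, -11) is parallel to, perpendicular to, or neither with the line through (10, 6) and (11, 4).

Slope of line 1: m1 = (-11 - -7)/(1 - -1) = -4/2 = -2
Slope of line 2: m2 = (4 - 6)/(11 - 10) = -2/1 = -2
m1 = m2, so the lines are parallel.

Parallel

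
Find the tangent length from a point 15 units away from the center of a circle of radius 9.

Let T be the point of tangency. Then CT ⊥ PT (radius ⊥ tangent).
In right triangle CTP: CP² = CT² + PT²
15² = 9² + PT²
PT² = 144, PT = 12

12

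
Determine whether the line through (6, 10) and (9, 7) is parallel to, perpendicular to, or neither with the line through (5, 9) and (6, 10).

Slope of line 1: m1 = (7 - 10)/(9 - 6) = -3/3 = -1
Slope of line 2: m2 = (10 - 9)/(6 - 5) = 1/1 = 1
Two lines are perpendicular when the product of their slopes is -1 (negative reciprocals).
m1 * m2 = (-1) * (1) = -1, confirming perpendicularity.

Perpendicular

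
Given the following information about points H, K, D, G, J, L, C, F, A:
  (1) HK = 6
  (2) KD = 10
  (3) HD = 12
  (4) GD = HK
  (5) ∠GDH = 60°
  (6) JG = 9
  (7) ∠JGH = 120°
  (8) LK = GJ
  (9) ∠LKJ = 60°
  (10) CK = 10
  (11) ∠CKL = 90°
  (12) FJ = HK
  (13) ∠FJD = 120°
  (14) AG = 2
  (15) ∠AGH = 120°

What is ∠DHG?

From the given relations: GD = HK = 6.
Step 1: By the law of cosines on triangle HDG: HG² = 12² + 6² − 2·12·6·cos(60°) = 108, so HG = 6·√3.
Step 2: By the inverse law of cosines on triangle DHG: cos(∠DHG) = (12² + (6·√3)² − 6²) / (2·12·6·√3) = 216/249.42 = 0.866, so ∠DHG = 30°.

Therefore, the measure of angle ∠DHG = 30°.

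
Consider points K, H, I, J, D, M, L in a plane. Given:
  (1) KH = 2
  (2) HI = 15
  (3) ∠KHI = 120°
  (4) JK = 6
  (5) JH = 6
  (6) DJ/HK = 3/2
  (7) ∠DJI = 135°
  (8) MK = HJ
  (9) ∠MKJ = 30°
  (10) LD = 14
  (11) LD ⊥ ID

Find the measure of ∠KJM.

From the given relations: MK = HJ = 6.
Step 1: By the law of cosines on triangle JKM: JM² = 6² + 6² − 2·6·6·cos(30°) = 9.65, so JM ≈ 3.11.
Step 2: By the inverse law of cosines on triangle KJM: cos(∠KJM) = (6² + 3.11² − 6²) / (2·6·3.11) = 9.65/37.27 = 0.2588, so ∠KJM = 75°.

Therefore, the measure of angle ∠KJM = 75°.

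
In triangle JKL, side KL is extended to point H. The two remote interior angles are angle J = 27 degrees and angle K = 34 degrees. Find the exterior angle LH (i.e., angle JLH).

By the exterior angle theorem, an exterior angle of a triangle equals the sum of the two remote interior angles.
Exterior angle = angle J + angle K
Exterior angle = 27 + 34 = 61 degrees

61 degrees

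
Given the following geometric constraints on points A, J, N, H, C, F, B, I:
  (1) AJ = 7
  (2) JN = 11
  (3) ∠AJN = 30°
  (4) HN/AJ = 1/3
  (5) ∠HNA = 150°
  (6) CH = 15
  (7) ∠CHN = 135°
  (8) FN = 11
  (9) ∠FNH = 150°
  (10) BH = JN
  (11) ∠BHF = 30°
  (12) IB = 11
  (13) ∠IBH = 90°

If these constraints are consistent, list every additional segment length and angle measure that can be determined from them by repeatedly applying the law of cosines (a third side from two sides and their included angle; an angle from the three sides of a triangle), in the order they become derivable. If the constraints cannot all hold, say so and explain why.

The constraints are consistent. Derivable facts, in order:
After 1 step:
- AN ≈ 6.05
- HF ≈ 13.07
- HI = 11·√2
- NC ≈ 16.73
After 2 steps:
- AH ≈ 8.16
- FB ≈ 6.54
- ∠ANJ = 35.33°
- ∠BHI = 45°
- ∠BIH = 45°
- ∠CNH = 39.34°
- ∠FHN = 24.88°
- ∠HCN = 5.66°
- ∠HFN = 5.12°
- ∠JAN = 114.67°
After 3 steps:
- ∠AHN = 21.78°
- ∠BFH = 57.18°
- ∠FBH = 92.82°
- ∠HAN = 8.22°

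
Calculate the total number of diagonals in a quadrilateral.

The number of diagonals in an n-gon is n(n - 3)/2.
For n = 4: 4(4 - 3)/2 = 4 × 1 / 2 = 2.

2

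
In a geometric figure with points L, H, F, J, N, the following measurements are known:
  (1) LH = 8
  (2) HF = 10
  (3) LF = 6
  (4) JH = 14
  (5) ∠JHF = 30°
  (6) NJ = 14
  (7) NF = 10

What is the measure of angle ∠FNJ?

Step 1: By the law of cosines on triangle FHJ: FJ² = 10² + 14² − 2·10·14·cos(30°) = 53.51, so FJ ≈ 7.32.
Step 2: By the inverse law of cosines on triangle FNJ: cos(∠FNJ) = (10² + 14² − 7.32²) / (2·10·14) = 242.49/280 = 0.866, so ∠FNJ = 30°.

Therefore, the measure of angle ∠FNJ = 30°.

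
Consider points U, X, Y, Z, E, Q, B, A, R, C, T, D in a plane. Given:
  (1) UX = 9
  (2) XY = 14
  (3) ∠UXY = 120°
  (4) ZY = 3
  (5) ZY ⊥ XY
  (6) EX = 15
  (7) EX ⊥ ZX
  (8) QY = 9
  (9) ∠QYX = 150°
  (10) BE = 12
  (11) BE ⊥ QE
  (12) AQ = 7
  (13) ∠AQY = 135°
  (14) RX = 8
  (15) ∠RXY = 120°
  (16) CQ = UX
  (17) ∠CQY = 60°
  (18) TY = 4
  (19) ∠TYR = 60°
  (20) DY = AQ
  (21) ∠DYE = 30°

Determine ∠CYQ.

From the given relations: CQ = UX = 9.
Step 1: By the law of cosines on triangle YQC: YC² = 9² + 9² − 2·9·9·cos(60°) = 81, so YC = 9.
Step 2: By the inverse law of cosines on triangle CYQ: cos(∠CYQ) = (9² + 9² − 9²) / (2·9·9) = 81/162 = 0.5, so ∠CYQ = 60°.

Therefore, the measure of angle ∠CYQ = 60°.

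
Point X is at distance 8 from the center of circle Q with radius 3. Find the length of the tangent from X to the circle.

The tangent, radius, and line from the external point to the center form a right triangle.
The right angle is where the tangent meets the radius.
By the Pythagorean theorem: tangent² + 3² = 8²
tangent² = 64 - 9 = 55
tangent = sqrt(55)

sqrt(55)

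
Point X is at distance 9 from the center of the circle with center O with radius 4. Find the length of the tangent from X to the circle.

The tangent, radius, and line from the external point to the center form a right triangle.
The right angle is where the tangent meets the radius.
By the Pythagorean theorem: tangent² + 4² = 9²
tangent² = 81 - 16 = 65
tangent = sqrt(65)

sqrt(65)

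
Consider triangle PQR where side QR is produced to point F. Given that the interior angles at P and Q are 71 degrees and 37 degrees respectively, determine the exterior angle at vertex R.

The interior angle at R is 180 - 71 - 37 = 72 degrees.
The exterior angle and interior angle at R are supplementary:
Exterior angle = 180 - 72 = 108 degrees.

108 degrees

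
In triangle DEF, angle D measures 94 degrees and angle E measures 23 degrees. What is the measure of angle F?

angle F = 180 - 94 - 23 = 63 degrees.

63 degrees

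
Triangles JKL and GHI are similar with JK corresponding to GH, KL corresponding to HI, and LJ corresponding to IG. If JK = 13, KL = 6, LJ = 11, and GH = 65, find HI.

Since the triangles are similar, the ratio of corresponding sides is constant.
Scale factor k = GH / JK = 65 / 13 = 5
HI = k * KL = 5 * 6 = 30

30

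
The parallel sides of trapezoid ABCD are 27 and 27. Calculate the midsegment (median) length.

The midsegment of a trapezoid = (base1 + base2) / 2
midsegment = (27 + 27) / 2
midsegment = 54 / 2
midsegment = 27

27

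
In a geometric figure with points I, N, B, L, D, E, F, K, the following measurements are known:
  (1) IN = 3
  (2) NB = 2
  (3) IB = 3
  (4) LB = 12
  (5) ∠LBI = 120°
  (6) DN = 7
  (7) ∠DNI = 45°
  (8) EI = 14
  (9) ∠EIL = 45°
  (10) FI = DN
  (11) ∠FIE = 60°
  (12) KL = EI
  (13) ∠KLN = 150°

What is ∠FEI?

From the given relations: FI = DN = 7.
Step 1: By the law of cosines on triangle EIF: EF² = 14² + 7² − 2·14·7·cos(60°) = 147, so EF = 7·√3.
Step 2: By the inverse law of cosines on triangle FEI: cos(∠FEI) = ((7·√3)² + 14² − 7²) / (2·7·√3·14) = 294/339.48 = 0.866, so ∠FEI = 30°.

Therefore, the measure of angle ∠FEI = 30°.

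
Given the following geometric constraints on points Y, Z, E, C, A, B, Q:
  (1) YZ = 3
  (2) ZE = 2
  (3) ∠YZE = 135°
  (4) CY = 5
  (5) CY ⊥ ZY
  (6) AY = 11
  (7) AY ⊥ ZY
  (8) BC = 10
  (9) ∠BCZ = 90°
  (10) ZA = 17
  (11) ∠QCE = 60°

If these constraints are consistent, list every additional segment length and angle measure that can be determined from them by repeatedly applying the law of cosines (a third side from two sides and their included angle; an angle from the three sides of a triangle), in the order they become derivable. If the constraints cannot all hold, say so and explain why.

These constraints are not satisfiable: by the triangle inequality in triangle YZA, (1) YZ = 3 and (6) AY = 11 force ZA ≤ 3 + 11 = 14, but (10) says ZA = 17. No planar figure meets all of them, so nothing further can be derived.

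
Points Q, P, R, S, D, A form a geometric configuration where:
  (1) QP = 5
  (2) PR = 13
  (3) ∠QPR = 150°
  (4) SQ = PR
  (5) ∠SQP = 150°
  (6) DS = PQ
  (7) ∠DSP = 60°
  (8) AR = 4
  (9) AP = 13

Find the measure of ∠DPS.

From the given relations: SQ = PR = 13; DS = PQ = 5.
Step 1: By the law of cosines on triangle SQP: SP² = 13² + 5² − 2·13·5·cos(150°) = 306.58, so SP ≈ 17.51.
Step 2: By the law of cosines on triangle PSD: PD² = 17.51² + 5² − 2·17.51·5·cos(60°) = 244.04, so PD ≈ 15.62.
Step 3: By the inverse law of cosines on triangle DPS: cos(∠DPS) = (15.62² + 17.51² − 5²) / (2·15.62·17.51) = 525.62/547.05 = 0.9608, so ∠DPS = 16.09°.

Therefore, the measure of angle ∠DPS = 16.09°.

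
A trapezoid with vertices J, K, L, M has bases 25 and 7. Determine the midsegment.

midsegment = (25 + 7) / 2 = 32 / 2 = 16

16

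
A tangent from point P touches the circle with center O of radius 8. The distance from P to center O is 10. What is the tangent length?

Let T be the point of tangency. Then OT ⊥ PT (radius ⊥ tangent).
In right triangle OTP: OP² = OT² + PT²
10² = 8² + PT²
PT² = 36, PT = 6

6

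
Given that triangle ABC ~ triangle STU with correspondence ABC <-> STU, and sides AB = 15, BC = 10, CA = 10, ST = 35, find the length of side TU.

Since the triangles are similar, the ratio of corresponding sides is constant.
Scale factor k = ST / AB = 35 / 15 = 7/3
TU = k * BC = 7/3 * 10 = 70/3

70/3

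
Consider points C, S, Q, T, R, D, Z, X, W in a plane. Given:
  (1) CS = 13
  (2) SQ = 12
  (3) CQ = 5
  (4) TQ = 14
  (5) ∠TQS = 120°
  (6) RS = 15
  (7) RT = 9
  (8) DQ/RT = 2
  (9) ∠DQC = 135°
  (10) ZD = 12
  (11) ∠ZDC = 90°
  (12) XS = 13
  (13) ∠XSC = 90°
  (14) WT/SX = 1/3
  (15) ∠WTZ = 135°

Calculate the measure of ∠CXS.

Step 1: By the law of cosines on triangle XSC: XC² = 13² + 13² − 2·13·13·cos(90°) = 338, so XC = 13·√2.
Step 2: By the inverse law of cosines on triangle CXS: cos(∠CXS) = ((13·√2)² + 13² − 13²) / (2·13·√2·13) = 338/478 = 0.7071, so ∠CXS = 45°.

Therefore, the measure of angle ∠CXS = 45°.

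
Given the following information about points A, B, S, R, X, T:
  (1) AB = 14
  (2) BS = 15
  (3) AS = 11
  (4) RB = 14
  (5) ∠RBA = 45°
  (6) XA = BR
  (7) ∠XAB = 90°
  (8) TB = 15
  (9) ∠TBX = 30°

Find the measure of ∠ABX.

From the given relations: XA = BR = 14.
Step 1: By the law of cosines on triangle BAX: BX² = 14² + 14² − 2·14·14·cos(90°) = 392, so BX = 14·√2.
Step 2: By the inverse law of cosines on triangle ABX: cos(∠ABX) = (14² + (14·√2)² − 14²) / (2·14·14·√2) = 392/554.37 = 0.7071, so ∠ABX = 45°.

Therefore, the measure of angle ∠ABX = 45°.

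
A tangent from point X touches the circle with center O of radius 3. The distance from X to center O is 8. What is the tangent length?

tangent = √(d² - r²) = √(8² - 3²) = √(64 - 9) = √55 = sqrt(55)

sqrt(55)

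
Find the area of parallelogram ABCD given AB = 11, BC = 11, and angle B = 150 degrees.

The area of a parallelogram equals the product of two adjacent sides times the sine of the included angle.
This is because the height equals 11 * sin(150°) = 11/2.
Area = 11 * 11/2 = 121/2

121/2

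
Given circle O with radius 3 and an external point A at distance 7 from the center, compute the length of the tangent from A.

Let T be the point of tangency. Then OT ⊥ AT (radius ⊥ tangent).
In right triangle OTA: OA² = OT² + AT²
7² = 3² + AT²
AT² = 40, AT = 2*sqrt(10)

2*sqrt(10)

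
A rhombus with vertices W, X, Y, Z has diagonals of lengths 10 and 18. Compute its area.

Area = (10 * 18) / 2 = 180 / 2 = 90

90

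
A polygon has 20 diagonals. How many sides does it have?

Using d = n(n - 3)/2, we solve 20 = n(n - 3)/2.
So n(n - 3) = 40.
Testing n = 8: 8 * 5 = 40 = 40. Correct.
The polygon has 8 sides.

8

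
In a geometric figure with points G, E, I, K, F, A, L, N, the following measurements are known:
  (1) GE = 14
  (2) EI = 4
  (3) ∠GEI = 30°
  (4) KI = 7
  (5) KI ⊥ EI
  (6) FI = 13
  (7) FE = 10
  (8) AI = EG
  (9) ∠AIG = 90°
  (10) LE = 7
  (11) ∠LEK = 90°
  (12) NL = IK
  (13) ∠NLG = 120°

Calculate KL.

Step 1: By the law of cosines on triangle EIK: EK² = 4² + 7² − 2·4·7·cos(90°) = 65, so EK = √65.
Step 2: By the law of cosines on triangle KEL: KL² = √65² + 7² − 2·√65·7·cos(90°) = 114, so KL = √114.

Therefore, the length of KL = √114.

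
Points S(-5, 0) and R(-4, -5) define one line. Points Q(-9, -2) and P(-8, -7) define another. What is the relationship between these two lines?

Slope of line 1: m1 = (-5 - 0)/(-4 - -5) = -5/1 = -5
Slope of line 2: m2 = (-7 - -2)/(-8 - -9) = -5/1 = -5
m1 = m2, so the lines are parallel.

Parallel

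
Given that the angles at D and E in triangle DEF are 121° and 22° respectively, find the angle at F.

The interior angles sum to 180°: angle F = 180 - 121 - 22 = 37°.
The triangle is obtuse (angles 121°, 22°, 37°).

37 degrees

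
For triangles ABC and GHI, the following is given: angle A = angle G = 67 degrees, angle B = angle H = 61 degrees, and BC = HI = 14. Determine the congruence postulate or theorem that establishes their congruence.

The given information matches AAS: Two pairs of corresponding angles and a non-included side are equal (Angle-Angle-Side).

AAS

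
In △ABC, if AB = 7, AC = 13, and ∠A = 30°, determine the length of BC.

When two sides and the included angle are known, the law of cosines gives the third side.
c^2 = a^2 + b^2 - 2ab cos(C) generalizes the Pythagorean theorem to non-right triangles.
Here: BC^2 = 49 + 169 - 182*(sqrt(3)/2) = 218 - 91*sqrt(3)
BC = sqrt(218 - 91*sqrt(3))

sqrt(218 - 91*sqrt(3))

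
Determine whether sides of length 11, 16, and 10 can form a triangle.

Check all three triangle inequalities:
11 + 16 = 27 > 10 ✓
11 + 10 = 21 > 16 ✓
16 + 10 = 26 > 11 ✓
All conditions hold, so these sides form a valid triangle.

Yes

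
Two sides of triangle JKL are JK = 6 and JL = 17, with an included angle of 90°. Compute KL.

By the law of cosines: KL^2 = JK^2 + JL^2 - 2*JK*JL*cos(J)
KL^2 = 6^2 + 17^2 - 2*6*17*cos(90°)
KL^2 = 36 + 289 - 204*(0)
KL^2 = 325
KL = 5*sqrt(13)

5*sqrt(13)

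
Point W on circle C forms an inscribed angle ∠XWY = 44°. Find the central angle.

Central angle = 2 × 44° = 88° (inscribed angle theorem).

88°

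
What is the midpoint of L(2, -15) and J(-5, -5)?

The midpoint is the point halfway along the segment.
Move half the horizontal distance: 2 + (-5 - 2)/2 = 2 + -7/2 = -3/2
Move half the vertical distance: -15 + (-5 - -15)/2 = -15 + 10/2 = -10
Midpoint = (-3/2, -10)

(-3/2, -10)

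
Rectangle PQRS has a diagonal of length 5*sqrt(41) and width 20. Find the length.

b = sqrt(d^2 - a^2) = sqrt(1025 - 400) = sqrt(625) = 25

25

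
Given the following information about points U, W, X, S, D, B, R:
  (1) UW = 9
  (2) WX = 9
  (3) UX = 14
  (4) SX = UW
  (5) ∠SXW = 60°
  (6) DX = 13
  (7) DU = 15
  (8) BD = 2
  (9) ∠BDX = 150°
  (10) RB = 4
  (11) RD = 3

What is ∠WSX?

From the given relations: SX = UW = 9.
Step 1: By the law of cosines on triangle SXW: SW² = 9² + 9² − 2·9·9·cos(60°) = 81, so SW = 9.
Step 2: By the inverse law of cosines on triangle WSX: cos(∠WSX) = (9² + 9² − 9²) / (2·9·9) = 81/162 = 0.5, so ∠WSX = 60°.

Therefore, the measure of angle ∠WSX = 60°.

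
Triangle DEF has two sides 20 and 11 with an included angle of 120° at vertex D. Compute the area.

Area = (1/2) * DE * DF * sin(D)
Area = (1/2) * 20 * 11 * sin(120°)
Area = (1/2) * 20 * 11 * sqrt(3)/2
Area = 55*sqrt(3)

55*sqrt(3)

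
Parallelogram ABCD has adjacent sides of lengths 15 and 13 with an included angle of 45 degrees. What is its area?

Area = a * b * sin(theta)
Area = 15 * 13 * sin(45 degrees)
Area = 195 * sqrt(2)/2
Area = 195*sqrt(2)/2

195*sqrt(2)/2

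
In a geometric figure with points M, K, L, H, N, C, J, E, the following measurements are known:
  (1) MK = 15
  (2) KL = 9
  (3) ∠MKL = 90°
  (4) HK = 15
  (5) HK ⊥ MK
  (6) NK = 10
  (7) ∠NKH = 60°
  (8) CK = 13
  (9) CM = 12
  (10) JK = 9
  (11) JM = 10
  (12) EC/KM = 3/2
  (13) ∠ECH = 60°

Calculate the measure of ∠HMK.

Step 1: By the law of cosines on triangle MKH: MH² = 15² + 15² − 2·15·15·cos(90°) = 450, so MH = 15·√2.
Step 2: By the inverse law of cosines on triangle HMK: cos(∠HMK) = ((15·√2)² + 15² − 15²) / (2·15·√2·15) = 450/636.4 = 0.7071, so ∠HMK = 45°.

Therefore, the measure of angle ∠HMK = 45°.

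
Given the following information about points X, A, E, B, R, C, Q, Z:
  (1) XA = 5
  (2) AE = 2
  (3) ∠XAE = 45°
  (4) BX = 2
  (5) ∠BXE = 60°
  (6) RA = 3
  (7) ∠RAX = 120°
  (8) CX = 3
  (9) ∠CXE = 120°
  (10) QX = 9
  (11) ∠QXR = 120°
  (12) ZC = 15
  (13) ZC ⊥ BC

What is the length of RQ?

Step 1: By the law of cosines on triangle XAR: XR² = 5² + 3² − 2·5·3·cos(120°) = 49, so XR = 7.
Step 2: By the law of cosines on triangle RXQ: RQ² = 7² + 9² − 2·7·9·cos(120°) = 193, so RQ = √193.

Therefore, the length of RQ = √193.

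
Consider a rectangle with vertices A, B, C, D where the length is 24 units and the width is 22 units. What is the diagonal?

A rectangle's diagonal splits it into two right triangles, with the diagonal as the hypotenuse.
By the Pythagorean theorem, d^2 = 24^2 + 22^2 = 1060.
Therefore d = sqrt(1060) = 2*sqrt(265).

2*sqrt(265)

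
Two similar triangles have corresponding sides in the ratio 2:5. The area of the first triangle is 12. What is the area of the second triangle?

For similar figures, the area ratio equals the square of the side ratio.
Side ratio (the first triangle to the second triangle) = 2:5, so area ratio = 2^2:5^2 = 4:25.
If the area of the first triangle is 12, then the area of the second triangle = 12 * (25/4) = 75.

75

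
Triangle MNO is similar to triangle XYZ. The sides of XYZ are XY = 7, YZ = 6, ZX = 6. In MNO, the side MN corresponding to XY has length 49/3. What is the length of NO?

Since the triangles are similar, the ratio of corresponding sides is constant.
Scale factor k = MN / XY = 49/3 / 7 = 7/3
NO = k * YZ = 7/3 * 6 = 14

14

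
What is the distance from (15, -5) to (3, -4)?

The horizontal distance is |3 - 15| = 12 and the vertical distance is |-4 - -5| = 1.
By the Pythagorean theorem, d = sqrt(12^2 + 1^2) = sqrt(145).

sqrt(145)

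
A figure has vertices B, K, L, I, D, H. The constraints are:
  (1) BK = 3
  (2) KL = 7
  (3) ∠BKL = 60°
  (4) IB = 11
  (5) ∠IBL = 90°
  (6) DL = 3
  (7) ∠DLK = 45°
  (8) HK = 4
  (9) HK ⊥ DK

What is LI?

Step 1: By the law of cosines on triangle LKB: LB² = 7² + 3² − 2·7·3·cos(60°) = 37, so LB = √37.
Step 2: By the law of cosines on triangle LBI: LI² = √37² + 11² − 2·√37·11·cos(90°) = 158, so LI = √158.

Therefore, the length of LI = √158.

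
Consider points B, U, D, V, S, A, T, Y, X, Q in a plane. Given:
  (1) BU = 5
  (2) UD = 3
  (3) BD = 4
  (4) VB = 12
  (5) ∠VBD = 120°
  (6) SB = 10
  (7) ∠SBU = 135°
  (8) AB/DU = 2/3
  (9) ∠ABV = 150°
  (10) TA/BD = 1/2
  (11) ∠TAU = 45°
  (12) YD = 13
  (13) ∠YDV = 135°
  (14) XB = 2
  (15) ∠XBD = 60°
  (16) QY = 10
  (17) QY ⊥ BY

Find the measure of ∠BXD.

Step 1: By the law of cosines on triangle XBD: XD² = 2² + 4² − 2·2·4·cos(60°) = 12, so XD = 2·√3.
Step 2: By the inverse law of cosines on triangle BXD: cos(∠BXD) = (2² + (2·√3)² − 4²) / (2·2·2·√3) = 0/13.86 = 0, so ∠BXD = 90°.

Therefore, the measure of angle ∠BXD = 90°.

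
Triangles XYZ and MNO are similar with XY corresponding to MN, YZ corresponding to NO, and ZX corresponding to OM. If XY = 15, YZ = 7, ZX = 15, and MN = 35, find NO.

Similar triangles have proportional sides. Setting up the proportion:
MN / XY = NO / YZ
35 / 15 = NO / 7
NO = 7 * 35 / 15 = 49/3.

49/3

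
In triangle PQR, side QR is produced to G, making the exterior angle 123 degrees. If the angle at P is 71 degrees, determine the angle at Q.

By the exterior angle theorem: exterior angle = sum of remote interior angles.
123 = 71 + angle Q
angle Q = 123 - 71 = 52 degrees

52 degrees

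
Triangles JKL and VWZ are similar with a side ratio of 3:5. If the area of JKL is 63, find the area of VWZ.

The ratio of areas of similar triangles = (side ratio)^2.
Side ratio = 3:5, so area ratio = 9:25.
Area of VWZ / Area of JKL = 25/9
Area of VWZ = 63 * 25/9 = 175

175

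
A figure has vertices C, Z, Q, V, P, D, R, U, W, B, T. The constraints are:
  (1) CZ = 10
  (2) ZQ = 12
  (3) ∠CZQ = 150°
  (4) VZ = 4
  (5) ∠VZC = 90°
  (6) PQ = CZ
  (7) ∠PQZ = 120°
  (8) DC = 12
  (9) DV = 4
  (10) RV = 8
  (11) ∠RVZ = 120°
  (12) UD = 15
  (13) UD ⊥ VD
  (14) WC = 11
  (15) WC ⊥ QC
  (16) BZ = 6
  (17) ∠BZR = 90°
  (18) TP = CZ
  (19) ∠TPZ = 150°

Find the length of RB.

Step 1: By the law of cosines on triangle ZVR: ZR² = 4² + 8² − 2·4·8·cos(120°) = 112, so ZR = 4·√7.
Step 2: By the law of cosines on triangle RZB: RB² = (4·√7)² + 6² − 2·4·√7·6·cos(90°) = 148, so RB = 2·√37.

Therefore, the length of RB = 2·√37.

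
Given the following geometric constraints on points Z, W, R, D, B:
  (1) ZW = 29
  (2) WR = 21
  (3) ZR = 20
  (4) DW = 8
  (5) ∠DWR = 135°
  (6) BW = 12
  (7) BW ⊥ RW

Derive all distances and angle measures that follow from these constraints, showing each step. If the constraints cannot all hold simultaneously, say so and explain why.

The constraints are consistent.

Step 1: From RW = 21, WD = 8, and ∠RWD = 135°, by the law of cosines:
  RD² = RW² + WD² - 2·RW·WD·cos(135°) = 441 + 64 + 237.6 = 742.6
  RD ≈ 27.25

Step 2: From RW = 21, WB = 12, and ∠RWB = 90°, by the law of cosines:
  RB² = RW² + WB² - 2·RW·WB·cos(90°) = 441 + 144 - 0 = 585
  RB = 3·√65

Step 3: From ZR = 20, ZW = 29, RW = 21, by the inverse law of cosines:
  cos(∠RZW) = (ZR² + ZW² - RW²) / (2·ZR·ZW)
  ∠RZW = 46.4°

Step 4: From WR = 21, WZ = 29, RZ = 20, by the inverse law of cosines:
  cos(∠RWZ) = (WR² + WZ² - RZ²) / (2·WR·WZ)
  ∠RWZ = 43.6°

Step 5: From RW = 21, RZ = 20, WZ = 29, by the inverse law of cosines:
  cos(∠WRZ) = (RW² + RZ² - WZ²) / (2·RW·RZ)
  ∠WRZ = 90°

Step 6: From RB = 3·√65, RW = 21, BW = 12, by the inverse law of cosines:
  cos(∠BRW) = (RB² + RW² - BW²) / (2·RB·RW)
  ∠BRW = 29.74°

Step 7: From RD = 27.25, RW = 21, DW = 8, by the inverse law of cosines:
  cos(∠DRW) = (RD² + RW² - DW²) / (2·RD·RW)
  ∠DRW = 11.98°

Step 8: From DR = 27.25, DW = 8, RW = 21, by the inverse law of cosines:
  cos(∠RDW) = (DR² + DW² - RW²) / (2·DR·DW)
  ∠RDW = 33.02°

Step 9: From BR = 3·√65, BW = 12, RW = 21, by the inverse law of cosines:
  cos(∠RBW) = (BR² + BW² - RW²) / (2·BR·BW)
  ∠RBW = 60.26°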